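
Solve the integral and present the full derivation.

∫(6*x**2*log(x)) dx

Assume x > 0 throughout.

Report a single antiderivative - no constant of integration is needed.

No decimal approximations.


Step 1. Integrate ∫(6*x**2*log(x)) dx by parts with u = log(x), dv = (6*x**2) dx, so v = 2*x**3 [assuming x > 0]: now 2*x**3*log(x) + ∫(-2*x**2) dx.
Step 2. Evaluate the standard form: now 2*x**3*log(x) - 2*x**3/3.
Answer: 2*x**3*log(x) - 2*x**3/3.


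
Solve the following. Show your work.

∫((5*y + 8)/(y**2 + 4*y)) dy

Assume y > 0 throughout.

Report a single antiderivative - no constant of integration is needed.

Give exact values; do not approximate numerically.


Step 1. Decompose ∫((5*y + 8)/(y**2 + 4*y)) dy by partial fractions, (5*y + 8)/(y**2 + 4*y) = 3/(y + 4) + 2/y: now ∫(2/y) dy + ∫(3/(y + 4)) dy.
Step 2. Evaluate the standard form [assuming y > 0]: now 2*log(y) + ∫(3/(y + 4)) dy.
Step 3. Evaluate the standard form [assuming y > -4]: now 2*log(y) + 3*log(y + 4).
Answer: 2*log(y) + 3*log(y + 4).


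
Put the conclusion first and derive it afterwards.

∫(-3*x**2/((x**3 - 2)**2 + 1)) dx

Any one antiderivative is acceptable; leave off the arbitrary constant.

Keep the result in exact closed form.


The answer is -atan(x**3 - 2).
Step 1. Substitute u = x**3 - 2, turning ∫(-3*x**2/((x**3 - 2)**2 + 1)) dx into ∫(-1/(u**2 + 1)) du: now ∫(-1/(u**2 + 1)) du.
Step 2. Evaluate the standard form: now -atan(u).
Step 3. Substitute back u = x**3 - 2: now -atan(x**3 - 2).
Answer: -atan(x**3 - 2).


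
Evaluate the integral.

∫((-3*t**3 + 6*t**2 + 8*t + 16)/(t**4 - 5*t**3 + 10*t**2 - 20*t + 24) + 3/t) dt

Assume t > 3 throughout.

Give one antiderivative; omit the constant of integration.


Answer: 3*log(t) + log(t - 3) - 4*log(t - 2) - 2*atan(t/2).


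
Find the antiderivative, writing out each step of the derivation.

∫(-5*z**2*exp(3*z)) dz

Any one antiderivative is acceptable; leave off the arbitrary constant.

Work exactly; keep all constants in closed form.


Step 1. Integrate ∫(-5*z**2*exp(3*z)) dz by parts with u = z**2, dv = (-5*exp(3*z)) dz, so v = -5*exp(3*z)/3: now -5*z**2*exp(3*z)/3 + ∫(10*z*exp(3*z)/3) dz.
Step 2. Integrate ∫(10*z*exp(3*z)/3) dz by parts with u = z, dv = (10*exp(3*z)/3) dz, so v = 10*exp(3*z)/9: now -5*z**2*exp(3*z)/3 + 10*z*exp(3*z)/9 + ∫(-10*exp(3*z)/9) dz.
Step 3. Evaluate the standard form: now -5*z**2*exp(3*z)/3 + 10*z*exp(3*z)/9 - 10*exp(3*z)/27.
Answer: -5*z**2*exp(3*z)/3 + 10*z*exp(3*z)/9 - 10*exp(3*z)/27.


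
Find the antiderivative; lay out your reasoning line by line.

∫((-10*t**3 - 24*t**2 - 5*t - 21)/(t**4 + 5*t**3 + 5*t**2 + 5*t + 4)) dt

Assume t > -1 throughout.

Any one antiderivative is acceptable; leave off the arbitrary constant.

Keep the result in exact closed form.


Step 1. Decompose ∫((-10*t**3 - 24*t**2 - 5*t - 21)/(t**4 + 5*t**3 + 5*t**2 + 5*t + 4)) dt by partial fractions, (-10*t**3 - 24*t**2 - 5*t - 21)/(t**4 + 5*t**3 + 5*t**2 + 5*t + 4) = 1/(t**2 + 1) - 5/(t + 4) - 5/(t + 1): now ∫(-5/(t + 1)) dt + ∫(-5/(t + 4)) dt + ∫(1/(t**2 + 1)) dt.
Step 2. Evaluate the standard form [assuming t > -4]: now -5*log(t + 4) + ∫(-5/(t + 1)) dt + ∫(1/(t**2 + 1)) dt.
Step 3. Evaluate the standard form [assuming t > -1]: now -5*log(t + 1) - 5*log(t + 4) + ∫(1/(t**2 + 1)) dt.
Step 4. Evaluate the standard form: now -5*log(t + 1) - 5*log(t + 4) + atan(t).
Answer: -5*log(t + 1) - 5*log(t + 4) + atan(t).


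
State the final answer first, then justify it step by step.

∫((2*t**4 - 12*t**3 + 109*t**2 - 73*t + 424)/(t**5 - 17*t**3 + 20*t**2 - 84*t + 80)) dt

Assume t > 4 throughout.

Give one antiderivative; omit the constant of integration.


The answer is 3*log(t - 4) - 5*log(t - 1) + 4*log(t + 5) + atan(t/2)/2.
Step 1. Decompose ∫((2*t**4 - 12*t**3 + 109*t**2 - 73*t + 424)/(t**5 - 17*t**3 + 20*t**2 - 84*t + 80)) dt by partial fractions, (2*t**4 - 12*t**3 + 109*t**2 - 73*t + 424)/(t**5 - 17*t**3 + 20*t**2 - 84*t + 80) = 1/(t**2 + 4) + 4/(t + 5) - 5/(t - 1) + 3/(t - 4): now ∫(3/(t - 4)) dt + ∫(-5/(t - 1)) dt + ∫(4/(t + 5)) dt + ∫(1/(t**2 + 4)) dt.
Step 2. Evaluate the standard form [assuming t > 4]: now 3*log(t - 4) + ∫(-5/(t - 1)) dt + ∫(4/(t + 5)) dt + ∫(1/(t**2 + 4)) dt.
Step 3. Evaluate the standard form [assuming t > -5]: now 3*log(t - 4) + 4*log(t + 5) + ∫(-5/(t - 1)) dt + ∫(1/(t**2 + 4)) dt.
Step 4. Evaluate the standard form [assuming t > 1]: now 3*log(t - 4) - 5*log(t - 1) + 4*log(t + 5) + ∫(1/(t**2 + 4)) dt.
Step 5. Evaluate the standard form: now 3*log(t - 4) - 5*log(t - 1) + 4*log(t + 5) + atan(t/2)/2.
Answer: 3*log(t - 4) - 5*log(t - 1) + 4*log(t + 5) + atan(t/2)/2.


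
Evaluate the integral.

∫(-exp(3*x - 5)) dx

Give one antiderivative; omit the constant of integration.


Answer: -exp(3*x - 5)/3.


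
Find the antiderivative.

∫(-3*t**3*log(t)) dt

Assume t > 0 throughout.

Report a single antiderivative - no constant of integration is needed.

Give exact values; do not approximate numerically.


Answer: -3*t**4*log(t)/4 + 3*t**4/16.


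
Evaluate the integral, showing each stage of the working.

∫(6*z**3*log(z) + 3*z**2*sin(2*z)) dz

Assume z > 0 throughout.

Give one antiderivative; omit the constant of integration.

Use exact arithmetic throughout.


Step 1. Rewrite: now ∫(3*z**2*sin(2*z)) dz + ∫(6*z**3*log(z)) dz.
Step 2. Integrate ∫(3*z**2*sin(2*z)) dz by parts with u = z**2, dv = (3*sin(2*z)) dz, so v = -3*cos(2*z)/2: now -3*z**2*cos(2*z)/2 + ∫(3*z*cos(2*z)) dz + ∫(6*z**3*log(z)) dz.
Step 3. Integrate ∫(3*z*cos(2*z)) dz by parts with u = z, dv = (3*cos(2*z)) dz, so v = 3*sin(2*z)/2: now -3*z**2*cos(2*z)/2 + 3*z*sin(2*z)/2 + ∫(6*z**3*log(z)) dz + ∫(-3*sin(2*z)/2) dz.
Step 4. Evaluate the standard form: now -3*z**2*cos(2*z)/2 + 3*z*sin(2*z)/2 + 3*cos(2*z)/4 + ∫(6*z**3*log(z)) dz.
Step 5. Integrate ∫(6*z**3*log(z)) dz by parts with u = log(z), dv = (6*z**3) dz, so v = 3*z**4/2 [assuming z > 0]: now 3*z**4*log(z)/2 - 3*z**2*cos(2*z)/2 + 3*z*sin(2*z)/2 + 3*cos(2*z)/4 + ∫(-3*z**3/2) dz.
Step 6. Evaluate the standard form: now 3*z**4*log(z)/2 - 3*z**4/8 - 3*z**2*cos(2*z)/2 + 3*z*sin(2*z)/2 + 3*cos(2*z)/4.
Answer: 3*z**4*log(z)/2 - 3*z**4/8 - 3*z**2*cos(2*z)/2 + 3*z*sin(2*z)/2 + 3*cos(2*z)/4.


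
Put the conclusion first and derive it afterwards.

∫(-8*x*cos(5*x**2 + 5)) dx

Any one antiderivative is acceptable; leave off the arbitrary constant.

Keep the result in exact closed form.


The answer is -4*sin(5*x**2 + 5)/5.
Step 1. Substitute u = x**2 + 1, turning ∫(-8*x*cos(5*x**2 + 5)) dx into ∫(-4*cos(5*u)) du: now ∫(-4*cos(5*u)) du.
Step 2. Evaluate the standard form: now -4*sin(5*u)/5.
Step 3. Substitute back u = x**2 + 1: now -4*sin(5*x**2 + 5)/5.
Answer: -4*sin(5*x**2 + 5)/5.


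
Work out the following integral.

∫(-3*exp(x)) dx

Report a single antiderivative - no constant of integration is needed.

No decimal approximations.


Answer: -3*exp(x).


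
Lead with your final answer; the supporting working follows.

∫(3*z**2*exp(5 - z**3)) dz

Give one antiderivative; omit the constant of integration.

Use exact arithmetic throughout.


The answer is -exp(5 - z**3).
Step 1. Substitute u = z**3 - 5, turning ∫(3*z**2*exp(5 - z**3)) dz into ∫(exp(-u)) du: now ∫(exp(-u)) du.
Step 2. Evaluate the standard form: now -exp(-u).
Step 3. Substitute back u = z**3 - 5: now -exp(5 - z**3).
Answer: -exp(5 - z**3).


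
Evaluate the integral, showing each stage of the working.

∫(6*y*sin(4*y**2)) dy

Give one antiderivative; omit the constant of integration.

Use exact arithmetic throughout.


Step 1. Substitute u = y**2, turning ∫(6*y*sin(4*y**2)) dy into ∫(3*sin(4*u)) du: now ∫(3*sin(4*u)) du.
Step 2. Evaluate the standard form: now -3*cos(4*u)/4.
Step 3. Substitute back u = y**2: now -3*cos(4*y**2)/4.
Answer: -3*cos(4*y**2)/4.


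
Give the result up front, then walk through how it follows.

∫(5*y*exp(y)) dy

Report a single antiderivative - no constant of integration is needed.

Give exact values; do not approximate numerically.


The answer is 5*y*exp(y) - 5*exp(y).
Step 1. Integrate ∫(5*y*exp(y)) dy by parts with u = y, dv = (5*exp(y)) dy, so v = 5*exp(y): now 5*y*exp(y) + ∫(-5*exp(y)) dy.
Step 2. Evaluate the standard form: now 5*y*exp(y) - 5*exp(y).
Answer: 5*y*exp(y) - 5*exp(y).


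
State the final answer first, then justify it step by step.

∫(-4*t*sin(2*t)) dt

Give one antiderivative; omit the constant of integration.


The answer is 2*t*cos(2*t) - sin(2*t).
Step 1. Integrate ∫(-4*t*sin(2*t)) dt by parts with u = t, dv = (-4*sin(2*t)) dt, so v = 2*cos(2*t): now 2*t*cos(2*t) + ∫(-2*cos(2*t)) dt.
Step 2. Evaluate the standard form: now 2*t*cos(2*t) - sin(2*t).
Answer: 2*t*cos(2*t) - sin(2*t).


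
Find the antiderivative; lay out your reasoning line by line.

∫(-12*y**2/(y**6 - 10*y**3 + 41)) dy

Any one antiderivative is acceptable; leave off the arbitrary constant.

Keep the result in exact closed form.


Step 1. Substitute u = y**3 - 5, turning ∫(-12*y**2/(y**6 - 10*y**3 + 41)) dy into ∫(-4/(u**2 + 16)) du: now ∫(-4/(u**2 + 16)) du.
Step 2. Evaluate the standard form: now -atan(u/4).
Step 3. Substitute back u = y**3 - 5: now -atan(y**3/4 - 5/4).
Answer: -atan(y**3/4 - 5/4).


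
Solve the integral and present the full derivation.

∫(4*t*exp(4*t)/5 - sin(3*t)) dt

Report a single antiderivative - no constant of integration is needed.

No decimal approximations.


Step 1. Rewrite: now ∫(4*t*exp(4*t)/5) dt + ∫(-sin(3*t)) dt.
Step 2. Integrate ∫(4*t*exp(4*t)/5) dt by parts with u = t, dv = (4*exp(4*t)/5) dt, so v = exp(4*t)/5: now t*exp(4*t)/5 + ∫(-exp(4*t)/5) dt + ∫(-sin(3*t)) dt.
Step 3. Evaluate the standard form: now t*exp(4*t)/5 - exp(4*t)/20 + ∫(-sin(3*t)) dt.
Step 4. Evaluate the standard form: now t*exp(4*t)/5 - exp(4*t)/20 + cos(3*t)/3.
Answer: t*exp(4*t)/5 - exp(4*t)/20 + cos(3*t)/3.


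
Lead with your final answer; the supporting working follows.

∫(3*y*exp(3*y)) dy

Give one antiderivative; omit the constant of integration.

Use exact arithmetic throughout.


The answer is y*exp(3*y) - exp(3*y)/3.
Step 1. Integrate ∫(3*y*exp(3*y)) dy by parts with u = y, dv = (3*exp(3*y)) dy, so v = exp(3*y): now y*exp(3*y) + ∫(-exp(3*y)) dy.
Step 2. Evaluate the standard form: now y*exp(3*y) - exp(3*y)/3.
Answer: y*exp(3*y) - exp(3*y)/3.


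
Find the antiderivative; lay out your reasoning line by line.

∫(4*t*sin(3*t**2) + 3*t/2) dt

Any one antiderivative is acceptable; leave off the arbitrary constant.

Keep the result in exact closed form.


Step 1. Rewrite: now ∫(3*t/2) dt + ∫(4*t*sin(3*t**2)) dt.
Step 2. Evaluate the standard form: now 3*t**2/4 + ∫(4*t*sin(3*t**2)) dt.
Step 3. Substitute u = t**2, turning ∫(4*t*sin(3*t**2)) dt into ∫(2*sin(3*u)) du: now 3*t**2/4 + ∫(2*sin(3*u)) du.
Step 4. Evaluate the standard form: now 3*t**2/4 - 2*cos(3*u)/3.
Step 5. Substitute back u = t**2: now 3*t**2/4 - 2*cos(3*t**2)/3.
Answer: 3*t**2/4 - 2*cos(3*t**2)/3.


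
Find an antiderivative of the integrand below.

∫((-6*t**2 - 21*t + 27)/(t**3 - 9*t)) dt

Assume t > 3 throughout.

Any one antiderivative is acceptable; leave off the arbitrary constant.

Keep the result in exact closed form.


Answer: -3*log(t) - 5*log(t - 3) + 2*log(t + 3).


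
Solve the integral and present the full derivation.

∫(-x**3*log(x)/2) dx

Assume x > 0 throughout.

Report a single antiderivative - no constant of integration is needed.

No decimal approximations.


Step 1. Integrate ∫(-x**3*log(x)/2) dx by parts with u = log(x), dv = (-x**3/2) dx, so v = -x**4/8 [assuming x > 0]: now -x**4*log(x)/8 + ∫(x**3/8) dx.
Step 2. Evaluate the standard form: now -x**4*log(x)/8 + x**4/32.
Answer: -x**4*log(x)/8 + x**4/32.


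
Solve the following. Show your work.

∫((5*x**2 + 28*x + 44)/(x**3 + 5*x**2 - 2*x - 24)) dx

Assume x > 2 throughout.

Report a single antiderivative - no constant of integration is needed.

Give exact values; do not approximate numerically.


Step 1. Decompose ∫((5*x**2 + 28*x + 44)/(x**3 + 5*x**2 - 2*x - 24)) dx by partial fractions, (5*x**2 + 28*x + 44)/(x**3 + 5*x**2 - 2*x - 24) = 2/(x + 4) - 1/(x + 3) + 4/(x - 2): now ∫(4/(x - 2)) dx + ∫(-1/(x + 3)) dx + ∫(2/(x + 4)) dx.
Step 2. Evaluate the standard form [assuming x > 2]: now 4*log(x - 2) + ∫(-1/(x + 3)) dx + ∫(2/(x + 4)) dx.
Step 3. Evaluate the standard form [assuming x > -4]: now 4*log(x - 2) + 2*log(x + 4) + ∫(-1/(x + 3)) dx.
Step 4. Evaluate the standard form [assuming x > -3]: now 4*log(x - 2) - log(x + 3) + 2*log(x + 4).
Answer: 4*log(x - 2) - log(x + 3) + 2*log(x + 4).


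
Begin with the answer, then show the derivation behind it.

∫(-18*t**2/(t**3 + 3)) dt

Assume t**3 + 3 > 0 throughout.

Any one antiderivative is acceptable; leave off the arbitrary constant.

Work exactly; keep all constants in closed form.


The answer is -6*log(t**3 + 3).
Step 1. Substitute u = t**3 + 3, turning ∫(-18*t**2/(t**3 + 3)) dt into ∫(-6/u) du: now ∫(-6/u) du.
Step 2. Evaluate the standard form [assuming u > 0]: now -6*log(u).
Step 3. Substitute back u = t**3 + 3: now -6*log(t**3 + 3).
Answer: -6*log(t**3 + 3).


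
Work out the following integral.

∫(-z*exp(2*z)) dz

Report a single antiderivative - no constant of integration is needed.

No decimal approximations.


Answer: -z*exp(2*z)/2 + exp(2*z)/4.


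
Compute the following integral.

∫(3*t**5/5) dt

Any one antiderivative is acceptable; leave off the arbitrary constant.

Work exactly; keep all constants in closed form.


Answer: t**6/10.


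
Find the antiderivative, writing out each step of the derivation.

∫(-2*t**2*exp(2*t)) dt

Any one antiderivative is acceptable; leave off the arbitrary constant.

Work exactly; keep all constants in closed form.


Step 1. Integrate ∫(-2*t**2*exp(2*t)) dt by parts with u = t**2, dv = (-2*exp(2*t)) dt, so v = -exp(2*t): now -t**2*exp(2*t) + ∫(2*t*exp(2*t)) dt.
Step 2. Integrate ∫(2*t*exp(2*t)) dt by parts with u = t, dv = (2*exp(2*t)) dt, so v = exp(2*t): now -t**2*exp(2*t) + t*exp(2*t) + ∫(-exp(2*t)) dt.
Step 3. Evaluate the standard form: now -t**2*exp(2*t) + t*exp(2*t) - exp(2*t)/2.
Answer: -t**2*exp(2*t) + t*exp(2*t) - exp(2*t)/2.


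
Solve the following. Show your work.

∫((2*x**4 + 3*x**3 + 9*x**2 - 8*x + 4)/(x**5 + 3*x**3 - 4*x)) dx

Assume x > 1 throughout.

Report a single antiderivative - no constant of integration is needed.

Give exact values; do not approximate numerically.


Step 1. Decompose ∫((2*x**4 + 3*x**3 + 9*x**2 - 8*x + 4)/(x**5 + 3*x**3 - 4*x)) dx by partial fractions, (2*x**4 + 3*x**3 + 9*x**2 - 8*x + 4)/(x**5 + 3*x**3 - 4*x) = 4/(x**2 + 4) + 2/(x + 1) + 1/(x - 1) - 1/x: now ∫(-1/x) dx + ∫(1/(x - 1)) dx + ∫(2/(x + 1)) dx + ∫(4/(x**2 + 4)) dx.
Step 2. Evaluate the standard form [assuming x > -1]: now 2*log(x + 1) + ∫(-1/x) dx + ∫(1/(x - 1)) dx + ∫(4/(x**2 + 4)) dx.
Step 3. Evaluate the standard form [assuming x > 1]: now log(x - 1) + 2*log(x + 1) + ∫(-1/x) dx + ∫(4/(x**2 + 4)) dx.
Step 4. Evaluate the standard form [assuming x > 0]: now -log(x) + log(x - 1) + 2*log(x + 1) + ∫(4/(x**2 + 4)) dx.
Step 5. Evaluate the standard form: now -log(x) + log(x - 1) + 2*log(x + 1) + 2*atan(x/2).
Answer: -log(x) + log(x - 1) + 2*log(x + 1) + 2*atan(x/2).


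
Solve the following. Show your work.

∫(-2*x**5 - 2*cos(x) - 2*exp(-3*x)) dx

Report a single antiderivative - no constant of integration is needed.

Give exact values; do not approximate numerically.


Step 1. Rewrite: now ∫(-2*x**5) dx + ∫(-2*exp(-3*x)) dx + ∫(-2*cos(x)) dx.
Step 2. Evaluate the standard form: now -x**6/3 + ∫(-2*exp(-3*x)) dx + ∫(-2*cos(x)) dx.
Step 3. Evaluate the standard form: now -x**6/3 - 2*sin(x) + ∫(-2*exp(-3*x)) dx.
Step 4. Evaluate the standard form: now -x**6/3 - 2*sin(x) + 2*exp(-3*x)/3.
Answer: -x**6/3 - 2*sin(x) + 2*exp(-3*x)/3.


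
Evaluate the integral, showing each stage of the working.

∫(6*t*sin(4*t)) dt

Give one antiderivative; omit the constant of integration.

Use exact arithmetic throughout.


Step 1. Integrate ∫(6*t*sin(4*t)) dt by parts with u = t, dv = (6*sin(4*t)) dt, so v = -3*cos(4*t)/2: now -3*t*cos(4*t)/2 + ∫(3*cos(4*t)/2) dt.
Step 2. Evaluate the standard form: now -3*t*cos(4*t)/2 + 3*sin(4*t)/8.
Answer: -3*t*cos(4*t)/2 + 3*sin(4*t)/8.


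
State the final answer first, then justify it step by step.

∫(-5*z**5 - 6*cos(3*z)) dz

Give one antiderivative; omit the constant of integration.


The answer is -5*z**6/6 - 2*sin(3*z).
Step 1. Rewrite: now ∫(-5*z**5) dz + ∫(-6*cos(3*z)) dz.
Step 2. Evaluate the standard form: now -2*sin(3*z) + ∫(-5*z**5) dz.
Step 3. Evaluate the standard form: now -5*z**6/6 - 2*sin(3*z).
Answer: -5*z**6/6 - 2*sin(3*z).


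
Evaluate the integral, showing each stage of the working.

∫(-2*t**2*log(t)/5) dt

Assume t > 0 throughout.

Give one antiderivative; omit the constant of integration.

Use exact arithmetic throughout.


Step 1. Integrate ∫(-2*t**2*log(t)/5) dt by parts with u = log(t), dv = (-2*t**2/5) dt, so v = -2*t**3/15 [assuming t > 0]: now -2*t**3*log(t)/15 + ∫(2*t**2/15) dt.
Step 2. Evaluate the standard form: now -2*t**3*log(t)/15 + 2*t**3/45.
Answer: -2*t**3*log(t)/15 + 2*t**3/45.


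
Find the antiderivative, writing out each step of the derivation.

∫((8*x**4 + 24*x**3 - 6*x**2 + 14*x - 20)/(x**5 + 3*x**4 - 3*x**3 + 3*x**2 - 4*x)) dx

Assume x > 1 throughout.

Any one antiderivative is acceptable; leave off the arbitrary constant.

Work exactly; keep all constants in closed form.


Step 1. Decompose ∫((8*x**4 + 24*x**3 - 6*x**2 + 14*x - 20)/(x**5 + 3*x**4 - 3*x**3 + 3*x**2 - 4*x)) dx by partial fractions, (8*x**4 + 24*x**3 - 6*x**2 + 14*x - 20)/(x**5 + 3*x**4 - 3*x**3 + 3*x**2 - 4*x) = 2/(x**2 + 1) + 1/(x + 4) + 2/(x - 1) + 5/x: now ∫(5/x) dx + ∫(2/(x - 1)) dx + ∫(1/(x + 4)) dx + ∫(2/(x**2 + 1)) dx.
Step 2. Evaluate the standard form [assuming x > 1]: now 2*log(x - 1) + ∫(5/x) dx + ∫(1/(x + 4)) dx + ∫(2/(x**2 + 1)) dx.
Step 3. Evaluate the standard form [assuming x > -4]: now 2*log(x - 1) + log(x + 4) + ∫(5/x) dx + ∫(2/(x**2 + 1)) dx.
Step 4. Evaluate the standard form [assuming x > 0]: now 5*log(x) + 2*log(x - 1) + log(x + 4) + ∫(2/(x**2 + 1)) dx.
Step 5. Evaluate the standard form: now 5*log(x) + 2*log(x - 1) + log(x + 4) + 2*atan(x).
Answer: 5*log(x) + 2*log(x - 1) + log(x + 4) + 2*atan(x).


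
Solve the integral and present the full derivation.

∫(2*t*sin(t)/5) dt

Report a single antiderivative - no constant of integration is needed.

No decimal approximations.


Step 1. Integrate ∫(2*t*sin(t)/5) dt by parts with u = t, dv = (2*sin(t)/5) dt, so v = -2*cos(t)/5: now -2*t*cos(t)/5 + ∫(2*cos(t)/5) dt.
Step 2. Evaluate the standard form: now -2*t*cos(t)/5 + 2*sin(t)/5.
Answer: -2*t*cos(t)/5 + 2*sin(t)/5.


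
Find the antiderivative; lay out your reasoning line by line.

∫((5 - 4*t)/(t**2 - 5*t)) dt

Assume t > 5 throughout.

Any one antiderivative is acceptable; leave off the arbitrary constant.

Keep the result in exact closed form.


Step 1. Decompose ∫((5 - 4*t)/(t**2 - 5*t)) dt by partial fractions, (5 - 4*t)/(t**2 - 5*t) = -3/(t - 5) - 1/t: now ∫(-1/t) dt + ∫(-3/(t - 5)) dt.
Step 2. Evaluate the standard form [assuming t > 0]: now -log(t) + ∫(-3/(t - 5)) dt.
Step 3. Evaluate the standard form [assuming t > 5]: now -log(t) - 3*log(t - 5).
Answer: -log(t) - 3*log(t - 5).


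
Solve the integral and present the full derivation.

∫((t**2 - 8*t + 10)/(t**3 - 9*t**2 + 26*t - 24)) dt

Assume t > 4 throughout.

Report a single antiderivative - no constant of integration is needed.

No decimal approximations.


Step 1. Decompose ∫((t**2 - 8*t + 10)/(t**3 - 9*t**2 + 26*t - 24)) dt by partial fractions, (t**2 - 8*t + 10)/(t**3 - 9*t**2 + 26*t - 24) = -1/(t - 2) + 5/(t - 3) - 3/(t - 4): now ∫(-3/(t - 4)) dt + ∫(5/(t - 3)) dt + ∫(-1/(t - 2)) dt.
Step 2. Evaluate the standard form [assuming t > 3]: now 5*log(t - 3) + ∫(-3/(t - 4)) dt + ∫(-1/(t - 2)) dt.
Step 3. Evaluate the standard form [assuming t > 4]: now -3*log(t - 4) + 5*log(t - 3) + ∫(-1/(t - 2)) dt.
Step 4. Evaluate the standard form [assuming t > 2]: now -3*log(t - 4) + 5*log(t - 3) - log(t - 2).
Answer: -3*log(t - 4) + 5*log(t - 3) - log(t - 2).


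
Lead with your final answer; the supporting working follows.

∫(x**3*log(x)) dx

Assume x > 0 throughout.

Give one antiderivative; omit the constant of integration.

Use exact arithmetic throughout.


The answer is x**4*log(x)/4 - x**4/16.
Step 1. Integrate ∫(x**3*log(x)) dx by parts with u = log(x), dv = (x**3) dx, so v = x**4/4 [assuming x > 0]: now x**4*log(x)/4 + ∫(-x**3/4) dx.
Step 2. Evaluate the standard form: now x**4*log(x)/4 - x**4/16.
Answer: x**4*log(x)/4 - x**4/16.


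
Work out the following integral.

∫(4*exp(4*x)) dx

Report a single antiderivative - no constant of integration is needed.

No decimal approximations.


Answer: exp(4*x).


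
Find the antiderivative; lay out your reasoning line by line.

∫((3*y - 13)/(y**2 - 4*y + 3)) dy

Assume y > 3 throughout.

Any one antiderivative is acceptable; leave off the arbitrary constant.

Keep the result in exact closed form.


Step 1. Decompose ∫((3*y - 13)/(y**2 - 4*y + 3)) dy by partial fractions, (3*y - 13)/(y**2 - 4*y + 3) = 5/(y - 1) - 2/(y - 3): now ∫(-2/(y - 3)) dy + ∫(5/(y - 1)) dy.
Step 2. Evaluate the standard form [assuming y > 1]: now 5*log(y - 1) + ∫(-2/(y - 3)) dy.
Step 3. Evaluate the standard form [assuming y > 3]: now -2*log(y - 3) + 5*log(y - 1).
Answer: -2*log(y - 3) + 5*log(y - 1).


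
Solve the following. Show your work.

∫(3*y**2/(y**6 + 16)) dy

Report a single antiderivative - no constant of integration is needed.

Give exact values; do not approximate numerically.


Step 1. Substitute u = y**3, turning ∫(3*y**2/(y**6 + 16)) dy into ∫(1/(u**2 + 16)) du: now ∫(1/(u**2 + 16)) du.
Step 2. Evaluate the standard form: now atan(u/4)/4.
Step 3. Substitute back u = y**3: now atan(y**3/4)/4.
Answer: atan(y**3/4)/4.


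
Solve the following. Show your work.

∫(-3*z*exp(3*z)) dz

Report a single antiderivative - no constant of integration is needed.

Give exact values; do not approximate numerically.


Step 1. Integrate ∫(-3*z*exp(3*z)) dz by parts with u = z, dv = (-3*exp(3*z)) dz, so v = -exp(3*z): now -z*exp(3*z) + ∫(exp(3*z)) dz.
Step 2. Evaluate the standard form: now -z*exp(3*z) + exp(3*z)/3.
Answer: -z*exp(3*z) + exp(3*z)/3.


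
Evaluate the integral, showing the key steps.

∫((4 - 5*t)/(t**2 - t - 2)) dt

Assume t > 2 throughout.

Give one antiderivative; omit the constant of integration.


Step 1. Decompose ∫((4 - 5*t)/(t**2 - t - 2)) dt by partial fractions, (4 - 5*t)/(t**2 - t - 2) = -3/(t + 1) - 2/(t - 2): now ∫(-2/(t - 2)) dt + ∫(-3/(t + 1)) dt.
Step 2. Evaluate the standard form [assuming t > 2]: now -2*log(t - 2) + ∫(-3/(t + 1)) dt.
Step 3. Evaluate the standard form [assuming t > -1]: now -2*log(t - 2) - 3*log(t + 1).
Answer: -2*log(t - 2) - 3*log(t + 1).


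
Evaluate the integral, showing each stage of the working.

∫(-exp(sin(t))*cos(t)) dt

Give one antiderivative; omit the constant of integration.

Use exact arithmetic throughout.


Step 1. Substitute u = sin(t), turning ∫(-exp(sin(t))*cos(t)) dt into ∫(-exp(u)) du: now ∫(-exp(u)) du.
Step 2. Evaluate the standard form: now -exp(u).
Step 3. Substitute back u = sin(t): now -exp(sin(t)).
Answer: -exp(sin(t)).


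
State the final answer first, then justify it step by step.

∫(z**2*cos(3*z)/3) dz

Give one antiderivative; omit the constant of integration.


The answer is z**2*sin(3*z)/9 + 2*z*cos(3*z)/27 - 2*sin(3*z)/81.
Step 1. Integrate ∫(z**2*cos(3*z)/3) dz by parts with u = z**2, dv = (cos(3*z)/3) dz, so v = sin(3*z)/9: now z**2*sin(3*z)/9 + ∫(-2*z*sin(3*z)/9) dz.
Step 2. Integrate ∫(-2*z*sin(3*z)/9) dz by parts with u = z, dv = (-2*sin(3*z)/9) dz, so v = 2*cos(3*z)/27: now z**2*sin(3*z)/9 + 2*z*cos(3*z)/27 + ∫(-2*cos(3*z)/27) dz.
Step 3. Evaluate the standard form: now z**2*sin(3*z)/9 + 2*z*cos(3*z)/27 - 2*sin(3*z)/81.
Answer: z**2*sin(3*z)/9 + 2*z*cos(3*z)/27 - 2*sin(3*z)/81.


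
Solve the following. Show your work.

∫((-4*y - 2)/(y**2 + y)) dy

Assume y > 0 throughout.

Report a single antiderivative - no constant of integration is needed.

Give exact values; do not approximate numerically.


Step 1. Decompose ∫((-4*y - 2)/(y**2 + y)) dy by partial fractions, (-4*y - 2)/(y**2 + y) = -2/(y + 1) - 2/y: now ∫(-2/y) dy + ∫(-2/(y + 1)) dy.
Step 2. Evaluate the standard form [assuming y > -1]: now -2*log(y + 1) + ∫(-2/y) dy.
Step 3. Evaluate the standard form [assuming y > 0]: now -2*log(y) - 2*log(y + 1).
Answer: -2*log(y) - 2*log(y + 1).


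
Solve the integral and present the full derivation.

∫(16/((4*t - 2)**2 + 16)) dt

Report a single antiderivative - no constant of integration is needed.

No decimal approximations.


Step 1. Substitute u = 4*t - 2, turning ∫(16/((4*t - 2)**2 + 16)) dt into ∫(4/(u**2 + 16)) du: now ∫(4/(u**2 + 16)) du.
Step 2. Evaluate the standard form: now atan(u/4).
Step 3. Substitute back u = 4*t - 2: now atan(t - 1/2).
Answer: atan(t - 1/2).


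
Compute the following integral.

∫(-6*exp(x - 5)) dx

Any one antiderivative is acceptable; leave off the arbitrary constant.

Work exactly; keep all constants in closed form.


Answer: -6*exp(x - 5).


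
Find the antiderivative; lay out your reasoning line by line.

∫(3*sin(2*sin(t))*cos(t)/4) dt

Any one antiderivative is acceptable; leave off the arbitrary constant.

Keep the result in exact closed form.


Step 1. Substitute u = sin(t), turning ∫(3*sin(2*sin(t))*cos(t)/4) dt into ∫(3*sin(2*u)/4) du: now ∫(3*sin(2*u)/4) du.
Step 2. Evaluate the standard form: now -3*cos(2*u)/8.
Step 3. Substitute back u = sin(t): now -3*cos(2*sin(t))/8.
Answer: -3*cos(2*sin(t))/8.


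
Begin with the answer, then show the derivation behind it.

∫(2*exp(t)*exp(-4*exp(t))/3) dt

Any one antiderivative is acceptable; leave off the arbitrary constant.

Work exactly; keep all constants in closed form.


The answer is -exp(-4*exp(t))/6.
Step 1. Substitute u = exp(t), turning ∫(2*exp(t)*exp(-4*exp(t))/3) dt into ∫(2*exp(-4*u)/3) du: now ∫(2*exp(-4*u)/3) du.
Step 2. Evaluate the standard form: now -exp(-4*u)/6.
Step 3. Substitute back u = exp(t): now -exp(-4*exp(t))/6.
Answer: -exp(-4*exp(t))/6.


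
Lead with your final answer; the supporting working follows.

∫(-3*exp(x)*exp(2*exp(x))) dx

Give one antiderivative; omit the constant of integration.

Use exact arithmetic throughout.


The answer is -3*exp(2*exp(x))/2.
Step 1. Substitute u = exp(x), turning ∫(-3*exp(x)*exp(2*exp(x))) dx into ∫(-3*exp(2*u)) du: now ∫(-3*exp(2*u)) du.
Step 2. Evaluate the standard form: now -3*exp(2*u)/2.
Step 3. Substitute back u = exp(x): now -3*exp(2*exp(x))/2.
Answer: -3*exp(2*exp(x))/2.


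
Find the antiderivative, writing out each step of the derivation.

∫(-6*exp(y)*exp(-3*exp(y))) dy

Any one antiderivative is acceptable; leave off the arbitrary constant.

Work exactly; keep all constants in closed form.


Step 1. Substitute u = exp(y), turning ∫(-6*exp(y)*exp(-3*exp(y))) dy into ∫(-6*exp(-3*u)) du: now ∫(-6*exp(-3*u)) du.
Step 2. Evaluate the standard form: now 2*exp(-3*u).
Step 3. Substitute back u = exp(y): now 2*exp(-3*exp(y)).
Answer: 2*exp(-3*exp(y)).


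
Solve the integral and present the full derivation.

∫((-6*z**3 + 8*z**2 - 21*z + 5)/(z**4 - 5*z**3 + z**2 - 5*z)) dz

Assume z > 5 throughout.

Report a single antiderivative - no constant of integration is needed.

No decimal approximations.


Step 1. Decompose ∫((-6*z**3 + 8*z**2 - 21*z + 5)/(z**4 - 5*z**3 + z**2 - 5*z)) dz by partial fractions, (-6*z**3 + 8*z**2 - 21*z + 5)/(z**4 - 5*z**3 + z**2 - 5*z) = 3/(z**2 + 1) - 5/(z - 5) - 1/z: now ∫(-1/z) dz + ∫(-5/(z - 5)) dz + ∫(3/(z**2 + 1)) dz.
Step 2. Evaluate the standard form [assuming z > 5]: now -5*log(z - 5) + ∫(-1/z) dz + ∫(3/(z**2 + 1)) dz.
Step 3. Evaluate the standard form [assuming z > 0]: now -log(z) - 5*log(z - 5) + ∫(3/(z**2 + 1)) dz.
Step 4. Evaluate the standard form: now -log(z) - 5*log(z - 5) + 3*atan(z).
Answer: -log(z) - 5*log(z - 5) + 3*atan(z).


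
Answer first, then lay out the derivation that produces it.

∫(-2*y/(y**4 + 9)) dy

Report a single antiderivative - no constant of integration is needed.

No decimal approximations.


The answer is -atan(y**2/3)/3.
Step 1. Substitute u = y**2, turning ∫(-2*y/(y**4 + 9)) dy into ∫(-1/(u**2 + 9)) du: now ∫(-1/(u**2 + 9)) du.
Step 2. Evaluate the standard form: now -atan(u/3)/3.
Step 3. Substitute back u = y**2: now -atan(y**2/3)/3.
Answer: -atan(y**2/3)/3.


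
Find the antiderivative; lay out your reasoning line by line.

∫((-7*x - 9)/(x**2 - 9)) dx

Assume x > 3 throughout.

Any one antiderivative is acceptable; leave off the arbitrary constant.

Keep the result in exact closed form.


Step 1. Decompose ∫((-7*x - 9)/(x**2 - 9)) dx by partial fractions, (-7*x - 9)/(x**2 - 9) = -2/(x + 3) - 5/(x - 3): now ∫(-5/(x - 3)) dx + ∫(-2/(x + 3)) dx.
Step 2. Evaluate the standard form [assuming x > 3]: now -5*log(x - 3) + ∫(-2/(x + 3)) dx.
Step 3. Evaluate the standard form [assuming x > -3]: now -5*log(x - 3) - 2*log(x + 3).
Answer: -5*log(x - 3) - 2*log(x + 3).


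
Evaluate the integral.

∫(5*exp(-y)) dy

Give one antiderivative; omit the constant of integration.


Answer: -5*exp(-y).


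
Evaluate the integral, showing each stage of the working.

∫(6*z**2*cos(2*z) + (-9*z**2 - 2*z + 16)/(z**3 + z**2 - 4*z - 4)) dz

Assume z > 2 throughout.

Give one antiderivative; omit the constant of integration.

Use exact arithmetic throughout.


Step 1. Rewrite: now ∫(6*z**2*cos(2*z)) dz + ∫((-9*z**2 - 2*z + 16)/(z**3 + z**2 - 4*z - 4)) dz.
Step 2. Decompose ∫((-9*z**2 - 2*z + 16)/(z**3 + z**2 - 4*z - 4)) dz by partial fractions, (-9*z**2 - 2*z + 16)/(z**3 + z**2 - 4*z - 4) = -4/(z + 2) - 3/(z + 1) - 2/(z - 2): now ∫(6*z**2*cos(2*z)) dz + ∫(-2/(z - 2)) dz + ∫(-3/(z + 1)) dz + ∫(-4/(z + 2)) dz.
Step 3. Evaluate the standard form [assuming z > -1]: now -3*log(z + 1) + ∫(6*z**2*cos(2*z)) dz + ∫(-2/(z - 2)) dz + ∫(-4/(z + 2)) dz.
Step 4. Evaluate the standard form [assuming z > -2]: now -3*log(z + 1) - 4*log(z + 2) + ∫(6*z**2*cos(2*z)) dz + ∫(-2/(z - 2)) dz.
Step 5. Evaluate the standard form [assuming z > 2]: now -2*log(z - 2) - 3*log(z + 1) - 4*log(z + 2) + ∫(6*z**2*cos(2*z)) dz.
Step 6. Integrate ∫(6*z**2*cos(2*z)) dz by parts with u = z**2, dv = (6*cos(2*z)) dz, so v = 3*sin(2*z): now 3*z**2*sin(2*z) - 2*log(z - 2) - 3*log(z + 1) - 4*log(z + 2) + ∫(-6*z*sin(2*z)) dz.
Step 7. Integrate ∫(-6*z*sin(2*z)) dz by parts with u = z, dv = (-6*sin(2*z)) dz, so v = 3*cos(2*z): now 3*z**2*sin(2*z) + 3*z*cos(2*z) - 2*log(z - 2) - 3*log(z + 1) - 4*log(z + 2) + ∫(-3*cos(2*z)) dz.
Step 8. Evaluate the standard form: now 3*z**2*sin(2*z) + 3*z*cos(2*z) - 2*log(z - 2) - 3*log(z + 1) - 4*log(z + 2) - 3*sin(2*z)/2.
Answer: 3*z**2*sin(2*z) + 3*z*cos(2*z) - 2*log(z - 2) - 3*log(z + 1) - 4*log(z + 2) - 3*sin(2*z)/2.


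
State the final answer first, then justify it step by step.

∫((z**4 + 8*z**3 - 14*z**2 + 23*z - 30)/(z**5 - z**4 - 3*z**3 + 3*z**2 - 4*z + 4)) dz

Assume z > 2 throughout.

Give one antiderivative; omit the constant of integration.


The answer is 2*log(z - 2) + 2*log(z - 1) - 3*log(z + 2) - 3*atan(z).
Step 1. Decompose ∫((z**4 + 8*z**3 - 14*z**2 + 23*z - 30)/(z**5 - z**4 - 3*z**3 + 3*z**2 - 4*z + 4)) dz by partial fractions, (z**4 + 8*z**3 - 14*z**2 + 23*z - 30)/(z**5 - z**4 - 3*z**3 + 3*z**2 - 4*z + 4) = -3/(z**2 + 1) - 3/(z + 2) + 2/(z - 1) + 2/(z - 2): now ∫(2/(z - 2)) dz + ∫(2/(z - 1)) dz + ∫(-3/(z + 2)) dz + ∫(-3/(z**2 + 1)) dz.
Step 2. Evaluate the standard form [assuming z > 2]: now 2*log(z - 2) + ∫(2/(z - 1)) dz + ∫(-3/(z + 2)) dz + ∫(-3/(z**2 + 1)) dz.
Step 3. Evaluate the standard form [assuming z > 1]: now 2*log(z - 2) + 2*log(z - 1) + ∫(-3/(z + 2)) dz + ∫(-3/(z**2 + 1)) dz.
Step 4. Evaluate the standard form [assuming z > -2]: now 2*log(z - 2) + 2*log(z - 1) - 3*log(z + 2) + ∫(-3/(z**2 + 1)) dz.
Step 5. Evaluate the standard form: now 2*log(z - 2) + 2*log(z - 1) - 3*log(z + 2) - 3*atan(z).
Answer: 2*log(z - 2) + 2*log(z - 1) - 3*log(z + 2) - 3*atan(z).


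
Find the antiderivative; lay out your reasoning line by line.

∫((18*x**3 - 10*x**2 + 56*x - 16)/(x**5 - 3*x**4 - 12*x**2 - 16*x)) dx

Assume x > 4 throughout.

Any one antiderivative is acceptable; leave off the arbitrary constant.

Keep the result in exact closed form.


Step 1. Decompose ∫((18*x**3 - 10*x**2 + 56*x - 16)/(x**5 - 3*x**4 - 12*x**2 - 16*x)) dx by partial fractions, (18*x**3 - 10*x**2 + 56*x - 16)/(x**5 - 3*x**4 - 12*x**2 - 16*x) = 2/(x**2 + 4) - 4/(x + 1) + 3/(x - 4) + 1/x: now ∫(1/x) dx + ∫(3/(x - 4)) dx + ∫(-4/(x + 1)) dx + ∫(2/(x**2 + 4)) dx.
Step 2. Evaluate the standard form [assuming x > -1]: now -4*log(x + 1) + ∫(1/x) dx + ∫(3/(x - 4)) dx + ∫(2/(x**2 + 4)) dx.
Step 3. Evaluate the standard form [assuming x > 0]: now log(x) - 4*log(x + 1) + ∫(3/(x - 4)) dx + ∫(2/(x**2 + 4)) dx.
Step 4. Evaluate the standard form [assuming x > 4]: now log(x) + 3*log(x - 4) - 4*log(x + 1) + ∫(2/(x**2 + 4)) dx.
Step 5. Evaluate the standard form: now log(x) + 3*log(x - 4) - 4*log(x + 1) + atan(x/2).
Answer: log(x) + 3*log(x - 4) - 4*log(x + 1) + atan(x/2).


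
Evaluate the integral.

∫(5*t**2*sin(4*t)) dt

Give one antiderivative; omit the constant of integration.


Answer: -5*t**2*cos(4*t)/4 + 5*t*sin(4*t)/8 + 5*cos(4*t)/32.


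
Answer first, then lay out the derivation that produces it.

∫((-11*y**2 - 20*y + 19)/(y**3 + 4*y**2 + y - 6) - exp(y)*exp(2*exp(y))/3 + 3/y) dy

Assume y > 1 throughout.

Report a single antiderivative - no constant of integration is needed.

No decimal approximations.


The answer is -exp(2*exp(y))/6 + 3*log(y) - log(y - 1) - 5*log(y + 2) - 5*log(y + 3).
Step 1. Rewrite: now ∫(3/y) dy + ∫((-11*y**2 - 20*y + 19)/(y**3 + 4*y**2 + y - 6)) dy + ∫(-exp(y)*exp(2*exp(y))/3) dy.
Step 2. Substitute u = exp(y), turning ∫(-exp(y)*exp(2*exp(y))/3) dy into ∫(-exp(2*u)/3) du: now ∫(3/y) dy + ∫((-11*y**2 - 20*y + 19)/(y**3 + 4*y**2 + y - 6)) dy + ∫(-exp(2*u)/3) du.
Step 3. Evaluate the standard form: now -exp(2*u)/6 + ∫(3/y) dy + ∫((-11*y**2 - 20*y + 19)/(y**3 + 4*y**2 + y - 6)) dy.
Step 4. Substitute back u = exp(y): now -exp(2*exp(y))/6 + ∫(3/y) dy + ∫((-11*y**2 - 20*y + 19)/(y**3 + 4*y**2 + y - 6)) dy.
Step 5. Evaluate the standard form [assuming y > 0]: now -exp(2*exp(y))/6 + 3*log(y) + ∫((-11*y**2 - 20*y + 19)/(y**3 + 4*y**2 + y - 6)) dy.
Step 6. Decompose ∫((-11*y**2 - 20*y + 19)/(y**3 + 4*y**2 + y - 6)) dy by partial fractions, (-11*y**2 - 20*y + 19)/(y**3 + 4*y**2 + y - 6) = -5/(y + 3) - 5/(y + 2) - 1/(y - 1): now -exp(2*exp(y))/6 + 3*log(y) + ∫(-1/(y - 1)) dy + ∫(-5/(y + 2)) dy + ∫(-5/(y + 3)) dy.
Step 7. Evaluate the standard form [assuming y > -3]: now -exp(2*exp(y))/6 + 3*log(y) - 5*log(y + 3) + ∫(-1/(y - 1)) dy + ∫(-5/(y + 2)) dy.
Step 8. Evaluate the standard form [assuming y > 1]: now -exp(2*exp(y))/6 + 3*log(y) - log(y - 1) - 5*log(y + 3) + ∫(-5/(y + 2)) dy.
Step 9. Evaluate the standard form [assuming y > -2]: now -exp(2*exp(y))/6 + 3*log(y) - log(y - 1) - 5*log(y + 2) - 5*log(y + 3).
Answer: -exp(2*exp(y))/6 + 3*log(y) - log(y - 1) - 5*log(y + 2) - 5*log(y + 3).


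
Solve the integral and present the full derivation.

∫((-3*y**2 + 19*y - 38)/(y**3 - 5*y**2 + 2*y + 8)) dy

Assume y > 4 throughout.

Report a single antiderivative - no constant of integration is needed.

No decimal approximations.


Step 1. Decompose ∫((-3*y**2 + 19*y - 38)/(y**3 - 5*y**2 + 2*y + 8)) dy by partial fractions, (-3*y**2 + 19*y - 38)/(y**3 - 5*y**2 + 2*y + 8) = -4/(y + 1) + 2/(y - 2) - 1/(y - 4): now ∫(-1/(y - 4)) dy + ∫(2/(y - 2)) dy + ∫(-4/(y + 1)) dy.
Step 2. Evaluate the standard form [assuming y > -1]: now -4*log(y + 1) + ∫(-1/(y - 4)) dy + ∫(2/(y - 2)) dy.
Step 3. Evaluate the standard form [assuming y > 2]: now 2*log(y - 2) - 4*log(y + 1) + ∫(-1/(y - 4)) dy.
Step 4. Evaluate the standard form [assuming y > 4]: now -log(y - 4) + 2*log(y - 2) - 4*log(y + 1).
Answer: -log(y - 4) + 2*log(y - 2) - 4*log(y + 1).


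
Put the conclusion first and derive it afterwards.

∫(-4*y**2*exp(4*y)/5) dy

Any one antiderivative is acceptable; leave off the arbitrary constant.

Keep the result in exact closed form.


The answer is -y**2*exp(4*y)/5 + y*exp(4*y)/10 - exp(4*y)/40.
Step 1. Integrate ∫(-4*y**2*exp(4*y)/5) dy by parts with u = y**2, dv = (-4*exp(4*y)/5) dy, so v = -exp(4*y)/5: now -y**2*exp(4*y)/5 + ∫(2*y*exp(4*y)/5) dy.
Step 2. Integrate ∫(2*y*exp(4*y)/5) dy by parts with u = y, dv = (2*exp(4*y)/5) dy, so v = exp(4*y)/10: now -y**2*exp(4*y)/5 + y*exp(4*y)/10 + ∫(-exp(4*y)/10) dy.
Step 3. Evaluate the standard form: now -y**2*exp(4*y)/5 + y*exp(4*y)/10 - exp(4*y)/40.
Answer: -y**2*exp(4*y)/5 + y*exp(4*y)/10 - exp(4*y)/40.


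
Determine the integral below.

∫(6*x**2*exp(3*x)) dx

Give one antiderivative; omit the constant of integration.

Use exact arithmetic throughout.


Answer: 2*x**2*exp(3*x) - 4*x*exp(3*x)/3 + 4*exp(3*x)/9.


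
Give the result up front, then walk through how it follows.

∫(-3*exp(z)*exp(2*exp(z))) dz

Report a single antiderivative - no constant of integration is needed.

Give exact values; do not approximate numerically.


The answer is -3*exp(2*exp(z))/2.
Step 1. Substitute u = exp(z), turning ∫(-3*exp(z)*exp(2*exp(z))) dz into ∫(-3*exp(2*u)) du: now ∫(-3*exp(2*u)) du.
Step 2. Evaluate the standard form: now -3*exp(2*u)/2.
Step 3. Substitute back u = exp(z): now -3*exp(2*exp(z))/2.
Answer: -3*exp(2*exp(z))/2.


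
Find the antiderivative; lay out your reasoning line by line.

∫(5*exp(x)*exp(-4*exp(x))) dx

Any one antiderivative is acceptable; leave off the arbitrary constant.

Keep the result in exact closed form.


Step 1. Substitute u = exp(x), turning ∫(5*exp(x)*exp(-4*exp(x))) dx into ∫(5*exp(-4*u)) du: now ∫(5*exp(-4*u)) du.
Step 2. Evaluate the standard form: now -5*exp(-4*u)/4.
Step 3. Substitute back u = exp(x): now -5*exp(-4*exp(x))/4.
Answer: -5*exp(-4*exp(x))/4.


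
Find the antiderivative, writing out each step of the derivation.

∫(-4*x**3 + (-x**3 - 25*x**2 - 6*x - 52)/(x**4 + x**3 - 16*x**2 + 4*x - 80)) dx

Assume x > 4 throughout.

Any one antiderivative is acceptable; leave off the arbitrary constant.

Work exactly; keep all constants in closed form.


Step 1. Rewrite: now ∫(-4*x**3) dx + ∫((-x**3 - 25*x**2 - 6*x - 52)/(x**4 + x**3 - 16*x**2 + 4*x - 80)) dx.
Step 2. Decompose ∫((-x**3 - 25*x**2 - 6*x - 52)/(x**4 + x**3 - 16*x**2 + 4*x - 80)) dx by partial fractions, (-x**3 - 25*x**2 - 6*x - 52)/(x**4 + x**3 - 16*x**2 + 4*x - 80) = -2/(x**2 + 4) + 2/(x + 5) - 3/(x - 4): now ∫(-4*x**3) dx + ∫(-3/(x - 4)) dx + ∫(2/(x + 5)) dx + ∫(-2/(x**2 + 4)) dx.
Step 3. Evaluate the standard form [assuming x > 4]: now -3*log(x - 4) + ∫(-4*x**3) dx + ∫(2/(x + 5)) dx + ∫(-2/(x**2 + 4)) dx.
Step 4. Evaluate the standard form [assuming x > -5]: now -3*log(x - 4) + 2*log(x + 5) + ∫(-4*x**3) dx + ∫(-2/(x**2 + 4)) dx.
Step 5. Evaluate the standard form: now -3*log(x - 4) + 2*log(x + 5) - atan(x/2) + ∫(-4*x**3) dx.
Step 6. Evaluate the standard form: now -x**4 - 3*log(x - 4) + 2*log(x + 5) - atan(x/2).
Answer: -x**4 - 3*log(x - 4) + 2*log(x + 5) - atan(x/2).


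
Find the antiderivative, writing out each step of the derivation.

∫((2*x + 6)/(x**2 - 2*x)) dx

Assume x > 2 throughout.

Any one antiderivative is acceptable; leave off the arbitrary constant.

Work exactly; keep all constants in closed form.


Step 1. Decompose ∫((2*x + 6)/(x**2 - 2*x)) dx by partial fractions, (2*x + 6)/(x**2 - 2*x) = 5/(x - 2) - 3/x: now ∫(-3/x) dx + ∫(5/(x - 2)) dx.
Step 2. Evaluate the standard form [assuming x > 2]: now 5*log(x - 2) + ∫(-3/x) dx.
Step 3. Evaluate the standard form [assuming x > 0]: now -3*log(x) + 5*log(x - 2).
Answer: -3*log(x) + 5*log(x - 2).


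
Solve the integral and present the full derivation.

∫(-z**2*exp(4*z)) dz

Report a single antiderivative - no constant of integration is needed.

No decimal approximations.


Step 1. Integrate ∫(-z**2*exp(4*z)) dz by parts with u = z**2, dv = (-exp(4*z)) dz, so v = -exp(4*z)/4: now -z**2*exp(4*z)/4 + ∫(z*exp(4*z)/2) dz.
Step 2. Integrate ∫(z*exp(4*z)/2) dz by parts with u = z, dv = (exp(4*z)/2) dz, so v = exp(4*z)/8: now -z**2*exp(4*z)/4 + z*exp(4*z)/8 + ∫(-exp(4*z)/8) dz.
Step 3. Evaluate the standard form: now -z**2*exp(4*z)/4 + z*exp(4*z)/8 - exp(4*z)/32.
Answer: -z**2*exp(4*z)/4 + z*exp(4*z)/8 - exp(4*z)/32.
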